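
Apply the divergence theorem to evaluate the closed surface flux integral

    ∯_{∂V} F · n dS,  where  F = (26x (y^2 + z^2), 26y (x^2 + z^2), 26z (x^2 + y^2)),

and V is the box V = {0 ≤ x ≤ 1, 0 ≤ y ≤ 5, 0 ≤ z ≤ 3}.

By the divergence theorem,

    ∯_{∂V} F · n dS = ∭_V (∇ · F) dV.

Compute the divergence:
    ∇ · F = ∂F_x/∂x + ∂F_y/∂y + ∂F_z/∂z = 26y^2 + 26z^2 + 26x^2 + 26z^2 + 26x^2 + 26y^2 = 52x^2 + 52y^2 + 52z^2.

V is a rectangular box, so dV = dx dy dz with 0 ≤ x ≤ 1, 0 ≤ y ≤ 5, 0 ≤ z ≤ 3.

Integrate (52x^2 + 52y^2 + 52z^2) over V as an iterated integral:

    ∭_V (∇·F) dV = ∫_0^{1} ∫_0^{5} ∫_0^{3} (52x^2 + 52y^2 + 52z^2) dz dy dx.

Inner (z from 0 to 3): 156x^2 + 156y^2 + 468.
Middle (y from 0 to 5): 780x^2 + 8840.
Outer (x from 0 to 1): 9100.

Therefore ∯_{∂V} F · n dS = 9100.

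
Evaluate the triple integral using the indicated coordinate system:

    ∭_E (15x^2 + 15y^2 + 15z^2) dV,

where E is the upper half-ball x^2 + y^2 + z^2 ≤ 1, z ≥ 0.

In spherical coordinates, x = ρ sin(φ) cos(θ), y = ρ sin(φ) sin(θ), z = ρ cos(φ), and dV = ρ^2 sin(φ) dρ dφ dθ.

The integrand becomes 15ρ^2, so

    ∭_E (15x^2 + 15y^2 + 15z^2) dV = ∫_{0}^{2π} ∫_{0}^{π/2} ∫_{0}^{1} (15ρ^2) · ρ^2 sin(φ) dρ dφ dθ.

Inner (ρ): 3sin(φ).
Middle (φ): 3.
Outer (θ): 6π.

Therefore the triple integral equals 6π.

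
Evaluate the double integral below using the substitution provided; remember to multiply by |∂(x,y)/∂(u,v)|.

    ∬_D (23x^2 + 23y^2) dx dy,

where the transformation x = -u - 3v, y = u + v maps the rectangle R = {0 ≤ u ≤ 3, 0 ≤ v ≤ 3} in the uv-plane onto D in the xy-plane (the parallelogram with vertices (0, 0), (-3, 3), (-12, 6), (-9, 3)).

Compute the Jacobian determinant of (x, y) with respect to (u, v):

    ∂(x,y)/∂(u,v) = | -1  -3 | = (-1)(1) - (-3)(1) = 2.
                   | 1  1 |

Its absolute value is |J| = 2 (the area scaling factor).

Substituting x = -u - 3v, y = u + v into the integrand,

    23x^2 + 23y^2 → 46u^2 + 184u v + 230v^2,

so the integral becomes

    ∬_R (46u^2 + 184u v + 230v^2) · |J| du dv = ∫_0^3 ∫_0^3 (92u^2 + 368u v + 460v^2) dv du.

Inner (v): 276u^2 + 1656u + 4140.
Outer (u): 22356.

Therefore ∬_D (23x^2 + 23y^2) dx dy = 22356.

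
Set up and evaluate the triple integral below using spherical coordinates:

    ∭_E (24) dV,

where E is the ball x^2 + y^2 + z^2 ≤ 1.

In spherical coordinates, x = ρ sin(φ) cos(θ), y = ρ sin(φ) sin(θ), z = ρ cos(φ), and dV = ρ^2 sin(φ) dρ dφ dθ.

The integrand becomes 24, so

    ∭_E (24) dV = ∫_{0}^{2π} ∫_{0}^{π} ∫_{0}^{1} (24) · ρ^2 sin(φ) dρ dφ dθ.

Inner (ρ): 8sin(φ).
Middle (φ): 16.
Outer (θ): 32π.

Therefore the triple integral equals 32π.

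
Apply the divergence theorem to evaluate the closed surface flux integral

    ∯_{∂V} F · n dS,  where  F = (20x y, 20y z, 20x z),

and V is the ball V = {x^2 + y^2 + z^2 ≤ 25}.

By the divergence theorem,

    ∯_{∂V} F · n dS = ∭_V (∇ · F) dV.

Compute the divergence:
    ∇ · F = ∂F_x/∂x + ∂F_y/∂y + ∂F_z/∂z = 20y + 20z + 20x = 20x + 20y + 20z.

In spherical coordinates, x = ρ sin(φ) cos(θ), y = ρ sin(φ) sin(θ), z = ρ cos(φ), dV = ρ^2 sin(φ) dρ dφ dθ, with 0 ≤ ρ ≤ 5, 0 ≤ φ ≤ π, 0 ≤ θ ≤ 2π.

The integrand, after substitution and multiplying by the volume element, becomes (20ρ (sqrt(2)sin(φ)sin(θ + π/4) + cos(φ))) · ρ^2 sin(φ), so

    ∭_V (∇·F) dV = ∫_0^{2π} ∫_0^{π} ∫_0^{5} (20ρ (sqrt(2)sin(φ)sin(θ + π/4) + cos(φ))) · ρ^2 sin(φ) dρ dφ dθ.

Inner (ρ from 0 to 5): 3125(sqrt(2)sin(φ)sin(θ + π/4) + cos(φ))sin(φ).
Middle (φ from 0 to π): 3125sqrt(2)π sin(θ + π/4)/2.
Outer (θ from 0 to 2π): 0.

Therefore ∯_{∂V} F · n dS = 0.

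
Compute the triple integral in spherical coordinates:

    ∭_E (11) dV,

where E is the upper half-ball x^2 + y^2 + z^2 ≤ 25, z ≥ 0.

In spherical coordinates, x = ρ sin(φ) cos(θ), y = ρ sin(φ) sin(θ), z = ρ cos(φ), and dV = ρ^2 sin(φ) dρ dφ dθ.

The integrand becomes 11, so

    ∭_E (11) dV = ∫_{0}^{2π} ∫_{0}^{π/2} ∫_{0}^{5} (11) · ρ^2 sin(φ) dρ dφ dθ.

Inner (ρ): 1375sin(φ)/3.
Middle (φ): 1375/3.
Outer (θ): 2750π/3.

Therefore the triple integral equals 2750π/3.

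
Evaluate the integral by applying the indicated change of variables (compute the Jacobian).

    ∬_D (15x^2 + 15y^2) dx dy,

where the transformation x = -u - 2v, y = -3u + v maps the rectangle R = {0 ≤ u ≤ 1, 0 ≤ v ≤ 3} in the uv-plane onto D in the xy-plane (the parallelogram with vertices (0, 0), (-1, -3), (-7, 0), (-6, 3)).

Compute the Jacobian determinant of (x, y) with respect to (u, v):

    ∂(x,y)/∂(u,v) = | -1  -2 | = (-1)(1) - (-2)(-3) = -7.
                   | -3  1 |

Its absolute value is |J| = 7 (the area scaling factor).

Substituting x = -u - 2v, y = -3u + v into the integrand,

    15x^2 + 15y^2 → 150u^2 - 30u v + 75v^2,

so the integral becomes

    ∬_R (150u^2 - 30u v + 75v^2) · |J| du dv = ∫_0^1 ∫_0^3 (1050u^2 - 210u v + 525v^2) dv du.

Inner (v): 3150u^2 - 945u + 4725.
Outer (u): 10605/2.

Therefore ∬_D (15x^2 + 15y^2) dx dy = 10605/2.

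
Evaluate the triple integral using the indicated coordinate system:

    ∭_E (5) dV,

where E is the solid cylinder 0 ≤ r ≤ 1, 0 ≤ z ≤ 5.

In cylindrical coordinates, x = r cos(θ), y = r sin(θ), z = z, and dV = r dr dθ dz.

The integrand becomes 5, so

    ∭_E (5) dV = ∫_{0}^{2π} ∫_{0}^{1} ∫_{0}^{5} (5) · r dz dr dθ.

Inner (z): 25r.
Middle (r from 0 to 1): 25/2.
Outer (θ): 25π.

Therefore the triple integral equals 25π.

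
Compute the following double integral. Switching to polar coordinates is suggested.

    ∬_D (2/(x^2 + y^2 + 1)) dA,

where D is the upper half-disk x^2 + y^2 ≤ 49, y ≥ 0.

The region D is 0 ≤ r ≤ 7, 0 ≤ θ ≤ π in polar coordinates, where x = r cos(θ), y = r sin(θ), and dA = r dr dθ.

Under the substitution, the integrand becomes 2/(r^2 + 1), so

    ∬_D (2/(x^2 + y^2 + 1)) dA = ∫_{0}^{π} ∫_{0}^{7} (2/(r^2 + 1)) · r dr dθ.

Inner integral (in r): ∫_{0}^{7} (2/(r^2 + 1)) · r dr = log(50).

Outer integral (in θ): ∫_{0}^{π} (log(50)) dθ = π log(50).

Therefore ∬_D (2/(x^2 + y^2 + 1)) dA = π log(50).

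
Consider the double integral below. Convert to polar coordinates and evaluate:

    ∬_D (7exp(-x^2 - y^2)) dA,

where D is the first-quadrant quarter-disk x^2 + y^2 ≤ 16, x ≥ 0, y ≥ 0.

The region D is 0 ≤ r ≤ 4, 0 ≤ θ ≤ π/2 in polar coordinates, where x = r cos(θ), y = r sin(θ), and dA = r dr dθ.

Under the substitution, the integrand becomes 7exp(-r^2), so

    ∬_D (7exp(-x^2 - y^2)) dA = ∫_{0}^{π/2} ∫_{0}^{4} (7exp(-r^2)) · r dr dθ.

Inner integral (in r): ∫_{0}^{4} (7exp(-r^2)) · r dr = 7/2 - 7exp(-16)/2.

Outer integral (in θ): ∫_{0}^{π/2} (7/2 - 7exp(-16)/2) dθ = -7π (1 - exp(16))exp(-16)/4.

Therefore ∬_D (7exp(-x^2 - y^2)) dA = -7π (1 - exp(16))exp(-16)/4.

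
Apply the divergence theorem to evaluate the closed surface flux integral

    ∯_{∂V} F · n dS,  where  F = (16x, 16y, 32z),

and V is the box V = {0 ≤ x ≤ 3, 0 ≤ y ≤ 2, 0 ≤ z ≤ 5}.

By the divergence theorem,

    ∯_{∂V} F · n dS = ∭_V (∇ · F) dV.

Compute the divergence:
    ∇ · F = ∂F_x/∂x + ∂F_y/∂y + ∂F_z/∂z = 16 + 16 + 32 = 64.

V is a rectangular box, so dV = dx dy dz with 0 ≤ x ≤ 3, 0 ≤ y ≤ 2, 0 ≤ z ≤ 5.

Integrate (64) over V as an iterated integral:

    ∭_V (∇·F) dV = ∫_0^{3} ∫_0^{2} ∫_0^{5} (64) dz dy dx.

Inner (z from 0 to 5): 320.
Middle (y from 0 to 2): 640.
Outer (x from 0 to 3): 1920.

Therefore ∯_{∂V} F · n dS = 1920.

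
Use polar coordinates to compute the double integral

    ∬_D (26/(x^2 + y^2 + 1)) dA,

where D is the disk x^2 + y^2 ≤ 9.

The region D is 0 ≤ r ≤ 3, 0 ≤ θ ≤ 2π in polar coordinates, where x = r cos(θ), y = r sin(θ), and dA = r dr dθ.

Under the substitution, the integrand becomes 26/(r^2 + 1), so

    ∬_D (26/(x^2 + y^2 + 1)) dA = ∫_{0}^{2π} ∫_{0}^{3} (26/(r^2 + 1)) · r dr dθ.

Inner integral (in r): ∫_{0}^{3} (26/(r^2 + 1)) · r dr = log(10000000000000).

Outer integral (in θ): ∫_{0}^{2π} (log(10000000000000)) dθ = 26π log(10).

Therefore ∬_D (26/(x^2 + y^2 + 1)) dA = 26π log(10).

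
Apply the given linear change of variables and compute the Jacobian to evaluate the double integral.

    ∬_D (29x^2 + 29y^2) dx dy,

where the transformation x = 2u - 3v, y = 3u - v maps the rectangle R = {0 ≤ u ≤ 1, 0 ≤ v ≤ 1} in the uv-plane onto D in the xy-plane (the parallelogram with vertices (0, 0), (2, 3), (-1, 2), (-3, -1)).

Compute the Jacobian determinant of (x, y) with respect to (u, v):

    ∂(x,y)/∂(u,v) = | 2  -3 | = (2)(-1) - (-3)(3) = 7.
                   | 3  -1 |

Its absolute value is |J| = 7 (the area scaling factor).

Substituting x = 2u - 3v, y = 3u - v into the integrand,

    29x^2 + 29y^2 → 377u^2 - 522u v + 290v^2,

so the integral becomes

    ∬_R (377u^2 - 522u v + 290v^2) · |J| du dv = ∫_0^1 ∫_0^1 (2639u^2 - 3654u v + 2030v^2) dv du.

Inner (v): 2639u^2 - 1827u + 2030/3.
Outer (u): 3857/6.

Therefore ∬_D (29x^2 + 29y^2) dx dy = 3857/6.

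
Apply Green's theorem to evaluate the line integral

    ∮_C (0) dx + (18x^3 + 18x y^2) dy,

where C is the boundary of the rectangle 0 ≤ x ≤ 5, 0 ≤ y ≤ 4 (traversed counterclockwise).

Green's theorem converts the closed line integral into a double integral over the enclosed region D:

    ∮_C P dx + Q dy = ∬_D (∂Q/∂x - ∂P/∂y) dA.

Here P = 0, Q = 18x^3 + 18x y^2, so

    ∂Q/∂x = 54x^2 + 18y^2,    ∂P/∂y = 0,
    ∂Q/∂x - ∂P/∂y = 54x^2 + 18y^2.

D is the region 0 ≤ x ≤ 5, 0 ≤ y ≤ 4. Evaluating the double integral:

    ∬_D (54x^2 + 18y^2) dA = ∫_0^{5} ∫_0^{4} (54x^2 + 18y^2) dy dx.

Inner (y from 0 to 4): 216x^2 + 384.
Outer (x from 0 to 5): 10920.

Therefore ∮_C P dx + Q dy = 10920.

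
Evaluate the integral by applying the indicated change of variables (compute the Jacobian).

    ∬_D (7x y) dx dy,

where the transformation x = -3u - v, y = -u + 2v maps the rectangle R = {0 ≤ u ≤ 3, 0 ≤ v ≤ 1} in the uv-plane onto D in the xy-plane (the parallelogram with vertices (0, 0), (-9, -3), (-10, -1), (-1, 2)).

Compute the Jacobian determinant of (x, y) with respect to (u, v):

    ∂(x,y)/∂(u,v) = | -3  -1 | = (-3)(2) - (-1)(-1) = -7.
                   | -1  2 |

Its absolute value is |J| = 7 (the area scaling factor).

Substituting x = -3u - v, y = -u + 2v into the integrand,

    7x y → 21u^2 - 35u v - 14v^2,

so the integral becomes

    ∬_R (21u^2 - 35u v - 14v^2) · |J| du dv = ∫_0^3 ∫_0^1 (147u^2 - 245u v - 98v^2) dv du.

Inner (v): 147u^2 - 245u/2 - 98/3.
Outer (u): 2695/4.

Therefore ∬_D (7x y) dx dy = 2695/4.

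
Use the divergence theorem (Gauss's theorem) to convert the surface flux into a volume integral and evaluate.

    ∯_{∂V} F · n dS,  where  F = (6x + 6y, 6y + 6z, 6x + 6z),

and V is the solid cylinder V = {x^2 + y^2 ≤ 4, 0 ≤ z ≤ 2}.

By the divergence theorem,

    ∯_{∂V} F · n dS = ∭_V (∇ · F) dV.

Compute the divergence:
    ∇ · F = ∂F_x/∂x + ∂F_y/∂y + ∂F_z/∂z = 6 + 6 + 6 = 18.

In cylindrical coordinates, x = r cos(θ), y = r sin(θ), z = z, dV = r dr dθ dz, with 0 ≤ r ≤ 2, 0 ≤ θ ≤ 2π, 0 ≤ z ≤ 2.

The integrand, after substitution and multiplying by the volume element, becomes (18) · r, so

    ∭_V (∇·F) dV = ∫_0^{2π} ∫_0^{2} ∫_0^{2} (18) · r dz dr dθ.

Inner (z from 0 to 2): 36r.
Middle (r from 0 to 2): 72.
Outer (θ from 0 to 2π): 144π.

Therefore ∯_{∂V} F · n dS = 144π.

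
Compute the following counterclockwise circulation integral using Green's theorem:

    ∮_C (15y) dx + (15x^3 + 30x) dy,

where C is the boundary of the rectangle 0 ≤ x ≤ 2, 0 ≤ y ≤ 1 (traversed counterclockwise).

Green's theorem converts the closed line integral into a double integral over the enclosed region D:

    ∮_C P dx + Q dy = ∬_D (∂Q/∂x - ∂P/∂y) dA.

Here P = 15y, Q = 15x^3 + 30x, so

    ∂Q/∂x = 45x^2 + 30,    ∂P/∂y = 15,
    ∂Q/∂x - ∂P/∂y = 45x^2 + 15.

D is the region 0 ≤ x ≤ 2, 0 ≤ y ≤ 1. Evaluating the double integral:

    ∬_D (45x^2 + 15) dA = ∫_0^{2} ∫_0^{1} (45x^2 + 15) dy dx.

Inner (y from 0 to 1): 45x^2 + 15.
Outer (x from 0 to 2): 150.

Therefore ∮_C P dx + Q dy = 150.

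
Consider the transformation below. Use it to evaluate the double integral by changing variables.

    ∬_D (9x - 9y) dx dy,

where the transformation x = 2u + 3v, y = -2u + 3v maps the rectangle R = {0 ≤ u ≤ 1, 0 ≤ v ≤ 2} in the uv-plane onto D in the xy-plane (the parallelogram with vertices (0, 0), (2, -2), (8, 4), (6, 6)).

Compute the Jacobian determinant of (x, y) with respect to (u, v):

    ∂(x,y)/∂(u,v) = | 2  3 | = (2)(3) - (3)(-2) = 12.
                   | -2  3 |

Its absolute value is |J| = 12 (the area scaling factor).

Substituting x = 2u + 3v, y = -2u + 3v into the integrand,

    9x - 9y → 36u,

so the integral becomes

    ∬_R (36u) · |J| du dv = ∫_0^1 ∫_0^2 (432u) dv du.

Inner (v): 864u.
Outer (u): 432.

Therefore ∬_D (9x - 9y) dx dy = 432.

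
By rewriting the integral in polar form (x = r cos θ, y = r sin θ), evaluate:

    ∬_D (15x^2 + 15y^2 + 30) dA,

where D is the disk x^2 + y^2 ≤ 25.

The region D is 0 ≤ r ≤ 5, 0 ≤ θ ≤ 2π in polar coordinates, where x = r cos(θ), y = r sin(θ), and dA = r dr dθ.

Under the substitution, the integrand becomes 15r^2 + 30, so

    ∬_D (15x^2 + 15y^2 + 30) dA = ∫_{0}^{2π} ∫_{0}^{5} (15r^2 + 30) · r dr dθ.

Inner integral (in r): ∫_{0}^{5} (15r^2 + 30) · r dr = 10875/4.

Outer integral (in θ): ∫_{0}^{2π} (10875/4) dθ = 10875π/2.

Therefore ∬_D (15x^2 + 15y^2 + 30) dA = 10875π/2.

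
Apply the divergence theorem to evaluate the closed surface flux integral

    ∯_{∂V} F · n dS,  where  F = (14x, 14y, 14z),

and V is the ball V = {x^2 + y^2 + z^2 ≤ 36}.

By the divergence theorem,

    ∯_{∂V} F · n dS = ∭_V (∇ · F) dV.

Compute the divergence:
    ∇ · F = ∂F_x/∂x + ∂F_y/∂y + ∂F_z/∂z = 14 + 14 + 14 = 42.

In spherical coordinates, x = ρ sin(φ) cos(θ), y = ρ sin(φ) sin(θ), z = ρ cos(φ), dV = ρ^2 sin(φ) dρ dφ dθ, with 0 ≤ ρ ≤ 6, 0 ≤ φ ≤ π, 0 ≤ θ ≤ 2π.

The integrand, after substitution and multiplying by the volume element, becomes (42) · ρ^2 sin(φ), so

    ∭_V (∇·F) dV = ∫_0^{2π} ∫_0^{π} ∫_0^{6} (42) · ρ^2 sin(φ) dρ dφ dθ.

Inner (ρ from 0 to 6): 3024sin(φ).
Middle (φ from 0 to π): 6048.
Outer (θ from 0 to 2π): 12096π.

Therefore ∯_{∂V} F · n dS = 12096π.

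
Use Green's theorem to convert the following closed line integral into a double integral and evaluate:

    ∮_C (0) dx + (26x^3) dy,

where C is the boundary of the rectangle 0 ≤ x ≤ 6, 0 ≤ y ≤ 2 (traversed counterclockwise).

Green's theorem converts the closed line integral into a double integral over the enclosed region D:

    ∮_C P dx + Q dy = ∬_D (∂Q/∂x - ∂P/∂y) dA.

Here P = 0, Q = 26x^3, so

    ∂Q/∂x = 78x^2,    ∂P/∂y = 0,
    ∂Q/∂x - ∂P/∂y = 78x^2.

D is the region 0 ≤ x ≤ 6, 0 ≤ y ≤ 2. Evaluating the double integral:

    ∬_D (78x^2) dA = ∫_0^{6} ∫_0^{2} (78x^2) dy dx.

Inner (y from 0 to 2): 156x^2.
Outer (x from 0 to 6): 11232.

Therefore ∮_C P dx + Q dy = 11232.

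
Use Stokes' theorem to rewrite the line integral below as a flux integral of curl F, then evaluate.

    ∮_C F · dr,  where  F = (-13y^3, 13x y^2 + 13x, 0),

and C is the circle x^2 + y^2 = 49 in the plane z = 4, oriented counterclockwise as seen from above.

Let S be the flat disk x^2 + y^2 ≤ 49 in the plane z = 4, with upward unit normal n̂ = ẑ. By Stokes' theorem,

    ∮_C F · dr = ∬_S (∇ × F) · n̂ dS = ∬_D (curl F)_z dA,

where D is the disk x^2 + y^2 ≤ 49.

Compute the curl of F = (-13y^3, 13x y^2 + 13x, 0):
    (∇ × F)_x = ∂F_z/∂y - ∂F_y/∂z = 0,
    (∇ × F)_y = ∂F_x/∂z - ∂F_z/∂x = 0,
    (∇ × F)_z = ∂F_y/∂x - ∂F_x/∂y = 52y^2 + 13.

On z = 4, (curl F)_z = 52y^2 + 13.

Convert to polar (x = r cos θ, y = r sin θ, dA = r dr dθ); the integrand becomes 52r^2sin(θ)^2 + 13, so

    ∬_D (curl F)_z dA = ∫_0^{2π} ∫_0^{7} (52r^2sin(θ)^2 + 13) · r dr dθ.

Inner (r from 0 to 7): 31213sin(θ)^2 + 637/2.
Outer (θ from 0 to 2π): 31850π.

Therefore ∮_C F · dr = 31850π.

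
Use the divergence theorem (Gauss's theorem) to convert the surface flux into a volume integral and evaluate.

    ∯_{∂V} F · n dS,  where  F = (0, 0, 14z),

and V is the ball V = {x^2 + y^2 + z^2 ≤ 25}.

By the divergence theorem,

    ∯_{∂V} F · n dS = ∭_V (∇ · F) dV.

Compute the divergence:
    ∇ · F = ∂F_x/∂x + ∂F_y/∂y + ∂F_z/∂z = 0 + 0 + 14 = 14.

In spherical coordinates, x = ρ sin(φ) cos(θ), y = ρ sin(φ) sin(θ), z = ρ cos(φ), dV = ρ^2 sin(φ) dρ dφ dθ, with 0 ≤ ρ ≤ 5, 0 ≤ φ ≤ π, 0 ≤ θ ≤ 2π.

The integrand, after substitution and multiplying by the volume element, becomes (14) · ρ^2 sin(φ), so

    ∭_V (∇·F) dV = ∫_0^{2π} ∫_0^{π} ∫_0^{5} (14) · ρ^2 sin(φ) dρ dφ dθ.

Inner (ρ from 0 to 5): 1750sin(φ)/3.
Middle (φ from 0 to π): 3500/3.
Outer (θ from 0 to 2π): 7000π/3.

Therefore ∯_{∂V} F · n dS = 7000π/3.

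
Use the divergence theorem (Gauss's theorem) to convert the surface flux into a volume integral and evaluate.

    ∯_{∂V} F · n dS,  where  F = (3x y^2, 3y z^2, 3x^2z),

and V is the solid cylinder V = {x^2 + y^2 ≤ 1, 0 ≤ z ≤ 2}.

By the divergence theorem,

    ∯_{∂V} F · n dS = ∭_V (∇ · F) dV.

Compute the divergence:
    ∇ · F = ∂F_x/∂x + ∂F_y/∂y + ∂F_z/∂z = 3y^2 + 3z^2 + 3x^2 = 3x^2 + 3y^2 + 3z^2.

In cylindrical coordinates, x = r cos(θ), y = r sin(θ), z = z, dV = r dr dθ dz, with 0 ≤ r ≤ 1, 0 ≤ θ ≤ 2π, 0 ≤ z ≤ 2.

The integrand, after substitution and multiplying by the volume element, becomes (3r^2 + 3z^2) · r, so

    ∭_V (∇·F) dV = ∫_0^{2π} ∫_0^{1} ∫_0^{2} (3r^2 + 3z^2) · r dz dr dθ.

Inner (z from 0 to 2): 6r^3 + 8r.
Middle (r from 0 to 1): 11/2.
Outer (θ from 0 to 2π): 11π.

Therefore ∯_{∂V} F · n dS = 11π.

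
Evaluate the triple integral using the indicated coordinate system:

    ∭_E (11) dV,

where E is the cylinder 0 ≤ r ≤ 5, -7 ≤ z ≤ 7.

In cylindrical coordinates, x = r cos(θ), y = r sin(θ), z = z, and dV = r dr dθ dz.

The integrand becomes 11, so

    ∭_E (11) dV = ∫_{0}^{2π} ∫_{0}^{5} ∫_{-7}^{7} (11) · r dz dr dθ.

Inner (z): 154r.
Middle (r from 0 to 5): 1925.
Outer (θ): 3850π.

Therefore the triple integral equals 3850π.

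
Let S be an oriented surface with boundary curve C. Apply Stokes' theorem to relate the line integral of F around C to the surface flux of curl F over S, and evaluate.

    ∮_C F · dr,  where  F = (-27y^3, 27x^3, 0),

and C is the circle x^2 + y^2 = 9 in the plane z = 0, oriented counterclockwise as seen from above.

Let S be the flat disk x^2 + y^2 ≤ 9 in the plane z = 0, with upward unit normal n̂ = ẑ. By Stokes' theorem,

    ∮_C F · dr = ∬_S (∇ × F) · n̂ dS = ∬_D (curl F)_z dA,

where D is the disk x^2 + y^2 ≤ 9.

Compute the curl of F = (-27y^3, 27x^3, 0):
    (∇ × F)_x = ∂F_z/∂y - ∂F_y/∂z = 0,
    (∇ × F)_y = ∂F_x/∂z - ∂F_z/∂x = 0,
    (∇ × F)_z = ∂F_y/∂x - ∂F_x/∂y = 81x^2 + 81y^2.

On z = 0, (curl F)_z = 81x^2 + 81y^2.

Convert to polar (x = r cos θ, y = r sin θ, dA = r dr dθ); the integrand becomes 81r^2, so

    ∬_D (curl F)_z dA = ∫_0^{2π} ∫_0^{3} (81r^2) · r dr dθ.

Inner (r from 0 to 3): 6561/4.
Outer (θ from 0 to 2π): 6561π/2.

Therefore ∮_C F · dr = 6561π/2.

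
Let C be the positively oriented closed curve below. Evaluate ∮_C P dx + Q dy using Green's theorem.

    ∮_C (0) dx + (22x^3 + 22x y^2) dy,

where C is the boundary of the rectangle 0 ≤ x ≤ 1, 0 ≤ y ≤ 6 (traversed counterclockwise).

Green's theorem converts the closed line integral into a double integral over the enclosed region D:

    ∮_C P dx + Q dy = ∬_D (∂Q/∂x - ∂P/∂y) dA.

Here P = 0, Q = 22x^3 + 22x y^2, so

    ∂Q/∂x = 66x^2 + 22y^2,    ∂P/∂y = 0,
    ∂Q/∂x - ∂P/∂y = 66x^2 + 22y^2.

D is the region 0 ≤ x ≤ 1, 0 ≤ y ≤ 6. Evaluating the double integral:

    ∬_D (66x^2 + 22y^2) dA = ∫_0^{1} ∫_0^{6} (66x^2 + 22y^2) dy dx.

Inner (y from 0 to 6): 396x^2 + 1584.
Outer (x from 0 to 1): 1716.

Therefore ∮_C P dx + Q dy = 1716.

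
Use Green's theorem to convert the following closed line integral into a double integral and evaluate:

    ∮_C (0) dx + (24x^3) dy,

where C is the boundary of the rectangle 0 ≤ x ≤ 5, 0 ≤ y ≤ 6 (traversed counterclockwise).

Green's theorem converts the closed line integral into a double integral over the enclosed region D:

    ∮_C P dx + Q dy = ∬_D (∂Q/∂x - ∂P/∂y) dA.

Here P = 0, Q = 24x^3, so

    ∂Q/∂x = 72x^2,    ∂P/∂y = 0,
    ∂Q/∂x - ∂P/∂y = 72x^2.

D is the region 0 ≤ x ≤ 5, 0 ≤ y ≤ 6. Evaluating the double integral:

    ∬_D (72x^2) dA = ∫_0^{5} ∫_0^{6} (72x^2) dy dx.

Inner (y from 0 to 6): 432x^2.
Outer (x from 0 to 5): 18000.

Therefore ∮_C P dx + Q dy = 18000.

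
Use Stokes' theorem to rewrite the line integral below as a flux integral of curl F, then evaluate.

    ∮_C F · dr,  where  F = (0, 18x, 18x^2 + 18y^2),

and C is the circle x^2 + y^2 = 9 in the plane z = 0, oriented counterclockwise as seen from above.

Let S be the flat disk x^2 + y^2 ≤ 9 in the plane z = 0, with upward unit normal n̂ = ẑ. By Stokes' theorem,

    ∮_C F · dr = ∬_S (∇ × F) · n̂ dS = ∬_D (curl F)_z dA,

where D is the disk x^2 + y^2 ≤ 9.

Compute the curl of F = (0, 18x, 18x^2 + 18y^2):
    (∇ × F)_x = ∂F_z/∂y - ∂F_y/∂z = 36y,
    (∇ × F)_y = ∂F_x/∂z - ∂F_z/∂x = -36x,
    (∇ × F)_z = ∂F_y/∂x - ∂F_x/∂y = 18.

On z = 0, (curl F)_z = 18.

Convert to polar (x = r cos θ, y = r sin θ, dA = r dr dθ); the integrand becomes 18, so

    ∬_D (curl F)_z dA = ∫_0^{2π} ∫_0^{3} (18) · r dr dθ.

Inner (r from 0 to 3): 81.
Outer (θ from 0 to 2π): 162π.

Therefore ∮_C F · dr = 162π.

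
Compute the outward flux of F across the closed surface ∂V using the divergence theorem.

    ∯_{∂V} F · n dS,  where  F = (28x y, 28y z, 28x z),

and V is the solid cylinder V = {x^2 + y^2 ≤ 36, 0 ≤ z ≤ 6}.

By the divergence theorem,

    ∯_{∂V} F · n dS = ∭_V (∇ · F) dV.

Compute the divergence:
    ∇ · F = ∂F_x/∂x + ∂F_y/∂y + ∂F_z/∂z = 28y + 28z + 28x = 28x + 28y + 28z.

In cylindrical coordinates, x = r cos(θ), y = r sin(θ), z = z, dV = r dr dθ dz, with 0 ≤ r ≤ 6, 0 ≤ θ ≤ 2π, 0 ≤ z ≤ 6.

The integrand, after substitution and multiplying by the volume element, becomes (28sqrt(2)r sin(θ + π/4) + 28z) · r, so

    ∭_V (∇·F) dV = ∫_0^{2π} ∫_0^{6} ∫_0^{6} (28sqrt(2)r sin(θ + π/4) + 28z) · r dz dr dθ.

Inner (z from 0 to 6): 168r (sqrt(2)r sin(θ + π/4) + 3).
Middle (r from 0 to 6): 12096sqrt(2)sin(θ + π/4) + 9072.
Outer (θ from 0 to 2π): 18144π.

Therefore ∯_{∂V} F · n dS = 18144π.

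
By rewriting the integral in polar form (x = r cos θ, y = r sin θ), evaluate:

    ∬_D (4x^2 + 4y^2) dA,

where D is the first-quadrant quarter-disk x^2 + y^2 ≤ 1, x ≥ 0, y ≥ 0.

The region D is 0 ≤ r ≤ 1, 0 ≤ θ ≤ π/2 in polar coordinates, where x = r cos(θ), y = r sin(θ), and dA = r dr dθ.

Under the substitution, the integrand becomes 4r^2, so

    ∬_D (4x^2 + 4y^2) dA = ∫_{0}^{π/2} ∫_{0}^{1} (4r^2) · r dr dθ.

Inner integral (in r): ∫_{0}^{1} (4r^2) · r dr = 1.

Outer integral (in θ): ∫_{0}^{π/2} (1) dθ = π/2.

Therefore ∬_D (4x^2 + 4y^2) dA = π/2.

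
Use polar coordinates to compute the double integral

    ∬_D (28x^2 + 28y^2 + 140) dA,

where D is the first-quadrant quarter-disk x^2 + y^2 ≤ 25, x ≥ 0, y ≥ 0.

The region D is 0 ≤ r ≤ 5, 0 ≤ θ ≤ π/2 in polar coordinates, where x = r cos(θ), y = r sin(θ), and dA = r dr dθ.

Under the substitution, the integrand becomes 28r^2 + 140, so

    ∬_D (28x^2 + 28y^2 + 140) dA = ∫_{0}^{π/2} ∫_{0}^{5} (28r^2 + 140) · r dr dθ.

Inner integral (in r): ∫_{0}^{5} (28r^2 + 140) · r dr = 6125.

Outer integral (in θ): ∫_{0}^{π/2} (6125) dθ = 6125π/2.

Therefore ∬_D (28x^2 + 28y^2 + 140) dA = 6125π/2.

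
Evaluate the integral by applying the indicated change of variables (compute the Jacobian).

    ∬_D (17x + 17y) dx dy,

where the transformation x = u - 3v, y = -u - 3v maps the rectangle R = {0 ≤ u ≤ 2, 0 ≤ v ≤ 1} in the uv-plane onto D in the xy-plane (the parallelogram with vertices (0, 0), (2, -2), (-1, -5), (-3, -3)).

Compute the Jacobian determinant of (x, y) with respect to (u, v):

    ∂(x,y)/∂(u,v) = | 1  -3 | = (1)(-3) - (-3)(-1) = -6.
                   | -1  -3 |

Its absolute value is |J| = 6 (the area scaling factor).

Substituting x = u - 3v, y = -u - 3v into the integrand,

    17x + 17y → -102v,

so the integral becomes

    ∬_R (-102v) · |J| du dv = ∫_0^2 ∫_0^1 (-612v) dv du.

Inner (v): -306.
Outer (u): -612.

Therefore ∬_D (17x + 17y) dx dy = -612.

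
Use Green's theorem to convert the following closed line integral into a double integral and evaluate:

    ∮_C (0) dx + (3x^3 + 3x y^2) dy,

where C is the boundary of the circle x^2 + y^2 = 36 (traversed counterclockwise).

Green's theorem converts the closed line integral into a double integral over the enclosed region D:

    ∮_C P dx + Q dy = ∬_D (∂Q/∂x - ∂P/∂y) dA.

Here P = 0, Q = 3x^3 + 3x y^2, so

    ∂Q/∂x = 9x^2 + 3y^2,    ∂P/∂y = 0,
    ∂Q/∂x - ∂P/∂y = 9x^2 + 3y^2.

D is the region x^2 + y^2 ≤ 36. Evaluating the double integral:

In polar coordinates (x = r cos θ, y = r sin θ, dA = r dr dθ) the integrand becomes 3r^2(cos(2θ) + 2), so

    ∬_D (9x^2 + 3y^2) dA = ∫_0^{2π} ∫_0^{6} (3r^2(cos(2θ) + 2)) · r dr dθ.

Inner (r from 0 to 6): 972cos(2θ) + 1944.
Outer (θ from 0 to 2π): 3888π.

Therefore ∮_C P dx + Q dy = 3888π.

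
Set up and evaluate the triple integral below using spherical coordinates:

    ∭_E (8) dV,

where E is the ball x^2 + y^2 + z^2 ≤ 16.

In spherical coordinates, x = ρ sin(φ) cos(θ), y = ρ sin(φ) sin(θ), z = ρ cos(φ), and dV = ρ^2 sin(φ) dρ dφ dθ.

The integrand becomes 8, so

    ∭_E (8) dV = ∫_{0}^{2π} ∫_{0}^{π} ∫_{0}^{4} (8) · ρ^2 sin(φ) dρ dφ dθ.

Inner (ρ): 512sin(φ)/3.
Middle (φ): 1024/3.
Outer (θ): 2048π/3.

Therefore the triple integral equals 2048π/3.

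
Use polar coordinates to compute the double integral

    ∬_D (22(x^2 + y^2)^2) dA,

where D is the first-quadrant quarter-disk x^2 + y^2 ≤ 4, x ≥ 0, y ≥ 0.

The region D is 0 ≤ r ≤ 2, 0 ≤ θ ≤ π/2 in polar coordinates, where x = r cos(θ), y = r sin(θ), and dA = r dr dθ.

Under the substitution, the integrand becomes 22r^4, so

    ∬_D (22(x^2 + y^2)^2) dA = ∫_{0}^{π/2} ∫_{0}^{2} (22r^4) · r dr dθ.

Inner integral (in r): ∫_{0}^{2} (22r^4) · r dr = 704/3.

Outer integral (in θ): ∫_{0}^{π/2} (704/3) dθ = 352π/3.

Therefore ∬_D (22(x^2 + y^2)^2) dA = 352π/3.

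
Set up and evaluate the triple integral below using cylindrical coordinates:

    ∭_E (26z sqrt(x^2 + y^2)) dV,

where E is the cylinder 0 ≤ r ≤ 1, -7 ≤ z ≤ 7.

In cylindrical coordinates, x = r cos(θ), y = r sin(θ), z = z, and dV = r dr dθ dz.

The integrand becomes 26r z, so

    ∭_E (26z sqrt(x^2 + y^2)) dV = ∫_{0}^{2π} ∫_{0}^{1} ∫_{-7}^{7} (26r z) · r dz dr dθ.

Inner (z): 0.
Middle (r from 0 to 1): 0.
Outer (θ): 0.

Therefore the triple integral equals 0.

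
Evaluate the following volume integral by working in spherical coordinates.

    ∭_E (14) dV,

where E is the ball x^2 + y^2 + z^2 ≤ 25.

In spherical coordinates, x = ρ sin(φ) cos(θ), y = ρ sin(φ) sin(θ), z = ρ cos(φ), and dV = ρ^2 sin(φ) dρ dφ dθ.

The integrand becomes 14, so

    ∭_E (14) dV = ∫_{0}^{2π} ∫_{0}^{π} ∫_{0}^{5} (14) · ρ^2 sin(φ) dρ dφ dθ.

Inner (ρ): 1750sin(φ)/3.
Middle (φ): 3500/3.
Outer (θ): 7000π/3.

Therefore the triple integral equals 7000π/3.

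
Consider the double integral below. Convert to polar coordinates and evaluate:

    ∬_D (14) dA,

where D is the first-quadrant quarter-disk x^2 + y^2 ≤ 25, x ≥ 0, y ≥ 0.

The region D is 0 ≤ r ≤ 5, 0 ≤ θ ≤ π/2 in polar coordinates, where x = r cos(θ), y = r sin(θ), and dA = r dr dθ.

Under the substitution, the integrand becomes 14, so

    ∬_D (14) dA = ∫_{0}^{π/2} ∫_{0}^{5} (14) · r dr dθ.

Inner integral (in r): ∫_{0}^{5} (14) · r dr = 175.

Outer integral (in θ): ∫_{0}^{π/2} (175) dθ = 175π/2.

Therefore ∬_D (14) dA = 175π/2.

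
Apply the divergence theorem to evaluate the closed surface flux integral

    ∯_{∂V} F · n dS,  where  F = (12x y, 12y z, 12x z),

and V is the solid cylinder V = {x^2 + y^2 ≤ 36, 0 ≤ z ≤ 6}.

By the divergence theorem,

    ∯_{∂V} F · n dS = ∭_V (∇ · F) dV.

Compute the divergence:
    ∇ · F = ∂F_x/∂x + ∂F_y/∂y + ∂F_z/∂z = 12y + 12z + 12x = 12x + 12y + 12z.

In cylindrical coordinates, x = r cos(θ), y = r sin(θ), z = z, dV = r dr dθ dz, with 0 ≤ r ≤ 6, 0 ≤ θ ≤ 2π, 0 ≤ z ≤ 6.

The integrand, after substitution and multiplying by the volume element, becomes (12sqrt(2)r sin(θ + π/4) + 12z) · r, so

    ∭_V (∇·F) dV = ∫_0^{2π} ∫_0^{6} ∫_0^{6} (12sqrt(2)r sin(θ + π/4) + 12z) · r dz dr dθ.

Inner (z from 0 to 6): 72r (sqrt(2)r sin(θ + π/4) + 3).
Middle (r from 0 to 6): 5184sqrt(2)sin(θ + π/4) + 3888.
Outer (θ from 0 to 2π): 7776π.

Therefore ∯_{∂V} F · n dS = 7776π.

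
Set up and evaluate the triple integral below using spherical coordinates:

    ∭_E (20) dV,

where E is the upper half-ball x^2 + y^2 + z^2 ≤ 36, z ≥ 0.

In spherical coordinates, x = ρ sin(φ) cos(θ), y = ρ sin(φ) sin(θ), z = ρ cos(φ), and dV = ρ^2 sin(φ) dρ dφ dθ.

The integrand becomes 20, so

    ∭_E (20) dV = ∫_{0}^{2π} ∫_{0}^{π/2} ∫_{0}^{6} (20) · ρ^2 sin(φ) dρ dφ dθ.

Inner (ρ): 1440sin(φ).
Middle (φ): 1440.
Outer (θ): 2880π.

Therefore the triple integral equals 2880π.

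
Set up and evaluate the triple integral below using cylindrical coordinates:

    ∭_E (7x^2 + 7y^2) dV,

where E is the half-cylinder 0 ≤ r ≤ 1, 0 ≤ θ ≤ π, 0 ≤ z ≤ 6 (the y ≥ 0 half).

In cylindrical coordinates, x = r cos(θ), y = r sin(θ), z = z, and dV = r dr dθ dz.

The integrand becomes 7r^2, so

    ∭_E (7x^2 + 7y^2) dV = ∫_{0}^{π} ∫_{0}^{1} ∫_{0}^{6} (7r^2) · r dz dr dθ.

Inner (z): 42r^3.
Middle (r from 0 to 1): 21/2.
Outer (θ): 21π/2.

Therefore the triple integral equals 21π/2.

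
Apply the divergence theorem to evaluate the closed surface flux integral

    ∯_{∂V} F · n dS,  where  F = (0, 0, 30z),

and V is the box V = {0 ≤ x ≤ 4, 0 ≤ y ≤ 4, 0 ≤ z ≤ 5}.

By the divergence theorem,

    ∯_{∂V} F · n dS = ∭_V (∇ · F) dV.

Compute the divergence:
    ∇ · F = ∂F_x/∂x + ∂F_y/∂y + ∂F_z/∂z = 0 + 0 + 30 = 30.

V is a rectangular box, so dV = dx dy dz with 0 ≤ x ≤ 4, 0 ≤ y ≤ 4, 0 ≤ z ≤ 5.

Integrate (30) over V as an iterated integral:

    ∭_V (∇·F) dV = ∫_0^{4} ∫_0^{4} ∫_0^{5} (30) dz dy dx.

Inner (z from 0 to 5): 150.
Middle (y from 0 to 4): 600.
Outer (x from 0 to 4): 2400.

Therefore ∯_{∂V} F · n dS = 2400.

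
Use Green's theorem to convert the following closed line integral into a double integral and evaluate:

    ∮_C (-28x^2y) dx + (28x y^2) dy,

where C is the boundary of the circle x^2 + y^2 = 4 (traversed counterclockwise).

Green's theorem converts the closed line integral into a double integral over the enclosed region D:

    ∮_C P dx + Q dy = ∬_D (∂Q/∂x - ∂P/∂y) dA.

Here P = -28x^2y, Q = 28x y^2, so

    ∂Q/∂x = 28y^2,    ∂P/∂y = -28x^2,
    ∂Q/∂x - ∂P/∂y = 28x^2 + 28y^2.

D is the region x^2 + y^2 ≤ 4. Evaluating the double integral:

In polar coordinates (x = r cos θ, y = r sin θ, dA = r dr dθ) the integrand becomes 28r^2, so

    ∬_D (28x^2 + 28y^2) dA = ∫_0^{2π} ∫_0^{2} (28r^2) · r dr dθ.

Inner (r from 0 to 2): 112.
Outer (θ from 0 to 2π): 224π.

Therefore ∮_C P dx + Q dy = 224π.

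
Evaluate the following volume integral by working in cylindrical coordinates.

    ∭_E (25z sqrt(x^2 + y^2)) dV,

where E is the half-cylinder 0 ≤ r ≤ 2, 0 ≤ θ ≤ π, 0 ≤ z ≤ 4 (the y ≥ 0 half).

In cylindrical coordinates, x = r cos(θ), y = r sin(θ), z = z, and dV = r dr dθ dz.

The integrand becomes 25r z, so

    ∭_E (25z sqrt(x^2 + y^2)) dV = ∫_{0}^{π} ∫_{0}^{2} ∫_{0}^{4} (25r z) · r dz dr dθ.

Inner (z): 200r^2.
Middle (r from 0 to 2): 1600/3.
Outer (θ): 1600π/3.

Therefore the triple integral equals 1600π/3.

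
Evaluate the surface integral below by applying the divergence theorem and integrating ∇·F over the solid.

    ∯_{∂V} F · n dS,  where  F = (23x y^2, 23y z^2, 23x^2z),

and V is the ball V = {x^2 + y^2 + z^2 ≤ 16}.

By the divergence theorem,

    ∯_{∂V} F · n dS = ∭_V (∇ · F) dV.

Compute the divergence:
    ∇ · F = ∂F_x/∂x + ∂F_y/∂y + ∂F_z/∂z = 23y^2 + 23z^2 + 23x^2 = 23x^2 + 23y^2 + 23z^2.

In spherical coordinates, x = ρ sin(φ) cos(θ), y = ρ sin(φ) sin(θ), z = ρ cos(φ), dV = ρ^2 sin(φ) dρ dφ dθ, with 0 ≤ ρ ≤ 4, 0 ≤ φ ≤ π, 0 ≤ θ ≤ 2π.

The integrand, after substitution and multiplying by the volume element, becomes (23ρ^2) · ρ^2 sin(φ), so

    ∭_V (∇·F) dV = ∫_0^{2π} ∫_0^{π} ∫_0^{4} (23ρ^2) · ρ^2 sin(φ) dρ dφ dθ.

Inner (ρ from 0 to 4): 23552sin(φ)/5.
Middle (φ from 0 to π): 47104/5.
Outer (θ from 0 to 2π): 94208π/5.

Therefore ∯_{∂V} F · n dS = 94208π/5.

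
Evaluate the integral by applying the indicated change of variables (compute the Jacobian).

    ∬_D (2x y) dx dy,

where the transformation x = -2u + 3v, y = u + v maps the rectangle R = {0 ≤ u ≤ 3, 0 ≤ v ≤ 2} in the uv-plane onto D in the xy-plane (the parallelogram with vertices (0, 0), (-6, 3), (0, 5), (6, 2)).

Compute the Jacobian determinant of (x, y) with respect to (u, v):

    ∂(x,y)/∂(u,v) = | -2  3 | = (-2)(1) - (3)(1) = -5.
                   | 1  1 |

Its absolute value is |J| = 5 (the area scaling factor).

Substituting x = -2u + 3v, y = u + v into the integrand,

    2x y → -4u^2 + 2u v + 6v^2,

so the integral becomes

    ∬_R (-4u^2 + 2u v + 6v^2) · |J| du dv = ∫_0^3 ∫_0^2 (-20u^2 + 10u v + 30v^2) dv du.

Inner (v): -40u^2 + 20u + 80.
Outer (u): -30.

Therefore ∬_D (2x y) dx dy = -30.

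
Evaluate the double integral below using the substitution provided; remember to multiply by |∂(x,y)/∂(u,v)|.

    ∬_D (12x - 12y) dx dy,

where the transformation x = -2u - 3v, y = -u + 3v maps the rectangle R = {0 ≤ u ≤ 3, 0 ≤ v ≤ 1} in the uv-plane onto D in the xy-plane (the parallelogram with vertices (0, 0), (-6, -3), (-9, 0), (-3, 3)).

Compute the Jacobian determinant of (x, y) with respect to (u, v):

    ∂(x,y)/∂(u,v) = | -2  -3 | = (-2)(3) - (-3)(-1) = -9.
                   | -1  3 |

Its absolute value is |J| = 9 (the area scaling factor).

Substituting x = -2u - 3v, y = -u + 3v into the integrand,

    12x - 12y → -12u - 72v,

so the integral becomes

    ∬_R (-12u - 72v) · |J| du dv = ∫_0^3 ∫_0^1 (-108u - 648v) dv du.

Inner (v): -108u - 324.
Outer (u): -1458.

Therefore ∬_D (12x - 12y) dx dy = -1458.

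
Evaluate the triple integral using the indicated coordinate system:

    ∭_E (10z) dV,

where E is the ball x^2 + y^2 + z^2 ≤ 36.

In spherical coordinates, x = ρ sin(φ) cos(θ), y = ρ sin(φ) sin(θ), z = ρ cos(φ), and dV = ρ^2 sin(φ) dρ dφ dθ.

The integrand becomes 10ρ cos(φ), so

    ∭_E (10z) dV = ∫_{0}^{2π} ∫_{0}^{π} ∫_{0}^{6} (10ρ cos(φ)) · ρ^2 sin(φ) dρ dφ dθ.

Inner (ρ): 1620sin(2φ).
Middle (φ): 0.
Outer (θ): 0.

Therefore the triple integral equals 0.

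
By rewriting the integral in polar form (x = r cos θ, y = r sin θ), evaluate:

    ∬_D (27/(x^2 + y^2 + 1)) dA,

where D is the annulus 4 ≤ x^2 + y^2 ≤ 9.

The region D is 2 ≤ r ≤ 3, 0 ≤ θ ≤ 2π in polar coordinates, where x = r cos(θ), y = r sin(θ), and dA = r dr dθ.

Under the substitution, the integrand becomes 27/(r^2 + 1), so

    ∬_D (27/(x^2 + y^2 + 1)) dA = ∫_{0}^{2π} ∫_{2}^{3} (27/(r^2 + 1)) · r dr dθ.

Inner integral (in r): ∫_{2}^{3} (27/(r^2 + 1)) · r dr = 27log(2)/2.

Outer integral (in θ): ∫_{0}^{2π} (27log(2)/2) dθ = 27π log(2).

Therefore ∬_D (27/(x^2 + y^2 + 1)) dA = 27π log(2).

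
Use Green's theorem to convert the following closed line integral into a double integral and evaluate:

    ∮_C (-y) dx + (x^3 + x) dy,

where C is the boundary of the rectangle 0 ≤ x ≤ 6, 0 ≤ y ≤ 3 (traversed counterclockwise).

Green's theorem converts the closed line integral into a double integral over the enclosed region D:

    ∮_C P dx + Q dy = ∬_D (∂Q/∂x - ∂P/∂y) dA.

Here P = -y, Q = x^3 + x, so

    ∂Q/∂x = 3x^2 + 1,    ∂P/∂y = -1,
    ∂Q/∂x - ∂P/∂y = 3x^2 + 2.

D is the region 0 ≤ x ≤ 6, 0 ≤ y ≤ 3. Evaluating the double integral:

    ∬_D (3x^2 + 2) dA = ∫_0^{6} ∫_0^{3} (3x^2 + 2) dy dx.

Inner (y from 0 to 3): 9x^2 + 6.
Outer (x from 0 to 6): 684.

Therefore ∮_C P dx + Q dy = 684.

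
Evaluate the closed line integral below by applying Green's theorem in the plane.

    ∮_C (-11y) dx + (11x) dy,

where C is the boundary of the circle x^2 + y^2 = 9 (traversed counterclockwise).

Green's theorem converts the closed line integral into a double integral over the enclosed region D:

    ∮_C P dx + Q dy = ∬_D (∂Q/∂x - ∂P/∂y) dA.

Here P = -11y, Q = 11x, so

    ∂Q/∂x = 11,    ∂P/∂y = -11,
    ∂Q/∂x - ∂P/∂y = 22.

D is the region x^2 + y^2 ≤ 9. Evaluating the double integral:

In polar coordinates (x = r cos θ, y = r sin θ, dA = r dr dθ) the integrand becomes 22, so

    ∬_D (22) dA = ∫_0^{2π} ∫_0^{3} (22) · r dr dθ.

Inner (r from 0 to 3): 99.
Outer (θ from 0 to 2π): 198π.

Therefore ∮_C P dx + Q dy = 198π.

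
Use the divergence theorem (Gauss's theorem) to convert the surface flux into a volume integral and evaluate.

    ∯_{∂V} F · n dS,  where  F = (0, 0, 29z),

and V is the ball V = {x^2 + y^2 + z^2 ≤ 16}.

By the divergence theorem,

    ∯_{∂V} F · n dS = ∭_V (∇ · F) dV.

Compute the divergence:
    ∇ · F = ∂F_x/∂x + ∂F_y/∂y + ∂F_z/∂z = 0 + 0 + 29 = 29.

In spherical coordinates, x = ρ sin(φ) cos(θ), y = ρ sin(φ) sin(θ), z = ρ cos(φ), dV = ρ^2 sin(φ) dρ dφ dθ, with 0 ≤ ρ ≤ 4, 0 ≤ φ ≤ π, 0 ≤ θ ≤ 2π.

The integrand, after substitution and multiplying by the volume element, becomes (29) · ρ^2 sin(φ), so

    ∭_V (∇·F) dV = ∫_0^{2π} ∫_0^{π} ∫_0^{4} (29) · ρ^2 sin(φ) dρ dφ dθ.

Inner (ρ from 0 to 4): 1856sin(φ)/3.
Middle (φ from 0 to π): 3712/3.
Outer (θ from 0 to 2π): 7424π/3.

Therefore ∯_{∂V} F · n dS = 7424π/3.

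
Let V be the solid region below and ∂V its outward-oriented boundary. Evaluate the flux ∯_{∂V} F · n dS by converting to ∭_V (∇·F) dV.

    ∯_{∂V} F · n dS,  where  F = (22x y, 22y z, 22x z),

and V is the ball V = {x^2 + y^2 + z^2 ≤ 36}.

By the divergence theorem,

    ∯_{∂V} F · n dS = ∭_V (∇ · F) dV.

Compute the divergence:
    ∇ · F = ∂F_x/∂x + ∂F_y/∂y + ∂F_z/∂z = 22y + 22z + 22x = 22x + 22y + 22z.

In spherical coordinates, x = ρ sin(φ) cos(θ), y = ρ sin(φ) sin(θ), z = ρ cos(φ), dV = ρ^2 sin(φ) dρ dφ dθ, with 0 ≤ ρ ≤ 6, 0 ≤ φ ≤ π, 0 ≤ θ ≤ 2π.

The integrand, after substitution and multiplying by the volume element, becomes (22ρ (sqrt(2)sin(φ)sin(θ + π/4) + cos(φ))) · ρ^2 sin(φ), so

    ∭_V (∇·F) dV = ∫_0^{2π} ∫_0^{π} ∫_0^{6} (22ρ (sqrt(2)sin(φ)sin(θ + π/4) + cos(φ))) · ρ^2 sin(φ) dρ dφ dθ.

Inner (ρ from 0 to 6): 7128(sqrt(2)sin(φ)sin(θ + π/4) + cos(φ))sin(φ).
Middle (φ from 0 to π): 3564sqrt(2)π sin(θ + π/4).
Outer (θ from 0 to 2π): 0.

Therefore ∯_{∂V} F · n dS = 0.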